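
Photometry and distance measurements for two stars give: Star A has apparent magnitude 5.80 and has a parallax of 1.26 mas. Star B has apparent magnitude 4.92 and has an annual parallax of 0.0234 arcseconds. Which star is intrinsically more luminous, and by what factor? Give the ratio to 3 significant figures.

Star A is more luminous, by a factor of 153.

Star A: p = 1.26 mas = 1.26×10^-3″ → d = 1/p = 793.7 pc
Star A: M = m − 5 log₁₀ d + 5 = 5.80 − 5·2.8996 + 5 = -3.698
Star B: d = 1/p = 1/0.0234″ = 42.74 pc
Star B: M = m − 5 log₁₀ d + 5 = 4.92 − 5·1.6308 + 5 = 1.766
ΔM = M_A − M_B = -3.698 − (1.766) = -5.464; smaller M is more luminous → Star A.
L ratio = 10^(0.4 |ΔM|) = 10^2.186 = 153.4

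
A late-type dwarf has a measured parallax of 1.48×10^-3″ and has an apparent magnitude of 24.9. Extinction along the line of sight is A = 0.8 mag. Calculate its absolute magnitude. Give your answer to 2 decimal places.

d = 1/p = 1/1.48×10^-3″ = 675.7 pc
5 log₁₀(d/10 pc) = 5 log₁₀(675.7) − 5 = 9.149
M = m − 5 log₁₀(d/10) − A = 24.9 − 9.149 − 0.8 = 14.951

M ≈ 14.95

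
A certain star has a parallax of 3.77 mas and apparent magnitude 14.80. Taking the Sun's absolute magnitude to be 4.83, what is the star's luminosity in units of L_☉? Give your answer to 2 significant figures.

d = 1/p = 1000/3.77 mas = 265.3 pc
M = m − 5 log₁₀ d + 5 = 14.80 − 5·2.4237 + 5 = 7.682
M − M_☉ = 7.682 − 4.83 = 2.852
L/L_☉ = 10^(−0.4 × 2.852) = 0.07233

L/L_☉ ≈ 0.072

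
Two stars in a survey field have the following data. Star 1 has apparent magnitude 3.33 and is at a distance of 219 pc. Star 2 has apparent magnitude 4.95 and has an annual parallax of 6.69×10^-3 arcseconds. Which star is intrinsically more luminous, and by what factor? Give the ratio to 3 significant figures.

Star 1 is more luminous, by a factor of 9.54.

Star 1: M = m − 5 log₁₀ d + 5 = 3.33 − 5·2.3404 + 5 = -3.372
Star 2: d = 1/p = 1/6.69×10^-3″ = 149.5 pc
Star 2: M = m − 5 log₁₀ d + 5 = 4.95 − 5·2.1746 + 5 = -0.923
ΔM = M_1 − M_2 = -3.372 − (-0.923) = -2.449; smaller M is more luminous → Star 1.
L ratio = 10^(0.4 |ΔM|) = 10^0.980 = 9.544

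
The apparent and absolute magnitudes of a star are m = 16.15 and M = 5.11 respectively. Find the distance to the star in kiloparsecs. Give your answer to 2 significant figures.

d ≈ 1.6 kpc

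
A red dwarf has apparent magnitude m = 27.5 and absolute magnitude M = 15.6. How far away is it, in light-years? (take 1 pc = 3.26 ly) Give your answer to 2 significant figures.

d ≈ 7800 ly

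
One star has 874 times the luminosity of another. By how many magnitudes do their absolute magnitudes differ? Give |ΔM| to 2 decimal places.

|ΔM| ≈ 7.35

Pogson: ΔM = −2.5 log₁₀(ratio) = −2.5 log₁₀(874) = −2.5 × 2.9415 = -7.354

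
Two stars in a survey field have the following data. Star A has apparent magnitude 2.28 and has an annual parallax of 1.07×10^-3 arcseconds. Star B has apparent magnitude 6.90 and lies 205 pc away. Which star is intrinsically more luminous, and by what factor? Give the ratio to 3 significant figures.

Star A: d = 1/p = 1/1.07×10^-3″ = 934.6 pc
Star A: M = m − 5 log₁₀ d + 5 = 2.28 − 5·2.9706 + 5 = -7.573
Star B: M = m − 5 log₁₀ d + 5 = 6.90 − 5·2.3118 + 5 = 0.341
ΔM = M_A − M_B = -7.573 − (0.341) = -7.914; smaller M is more luminous → Star A.
L ratio = 10^(0.4 |ΔM|) = 10^3.166 = 1465

Star A is more luminous, by a factor of 1460.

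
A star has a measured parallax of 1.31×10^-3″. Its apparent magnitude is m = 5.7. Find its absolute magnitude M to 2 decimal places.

d = 1/p = 1/1.31×10^-3″ = 763.4 pc
5 log₁₀(d/10 pc) = 5 log₁₀(763.4) − 5 = 9.414
M = m − 5 log₁₀(d/10) = 5.7 − 9.414 = -3.714

M ≈ -3.71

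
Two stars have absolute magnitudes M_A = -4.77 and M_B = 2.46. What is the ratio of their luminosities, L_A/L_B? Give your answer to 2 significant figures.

L_A/L_B ≈ 780

ΔM = M_A − M_B = -7.23
L_A/L_B = 10^(−0.4 ΔM) = 10^2.892 = 779.8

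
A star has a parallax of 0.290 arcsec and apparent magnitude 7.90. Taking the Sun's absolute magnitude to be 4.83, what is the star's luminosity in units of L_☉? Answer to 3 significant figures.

d = 1/p = 1/0.290″ = 3.448 pc
M = m − 5 log₁₀ d + 5 = 7.90 − 5·0.5376 + 5 = 10.212
M − M_☉ = 10.212 − 4.83 = 5.382
L/L_☉ = 10^(−0.4 × 5.382) = 7.034×10^-3

L/L_☉ ≈ 7.03×10^-3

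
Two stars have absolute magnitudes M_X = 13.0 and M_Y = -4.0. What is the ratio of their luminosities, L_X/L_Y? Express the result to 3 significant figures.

ΔM = M_X − M_Y = 17.0
L_X/L_Y = 10^(−0.4 ΔM) = 10^-6.800 = 1.585×10^-7

L_X/L_Y ≈ 1.58×10^-7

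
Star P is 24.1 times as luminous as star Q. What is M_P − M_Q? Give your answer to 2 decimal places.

M_P − M_Q ≈ -3.46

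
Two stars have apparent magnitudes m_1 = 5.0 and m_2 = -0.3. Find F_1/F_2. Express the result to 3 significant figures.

Magnitude difference = 5.3
Flux ratio = 10^(−0.4 Δm) = 10^(−0.4 × 5.3) = 10^-2.120 = 7.586×10^-3

F_1/F_2 ≈ 7.59×10^-3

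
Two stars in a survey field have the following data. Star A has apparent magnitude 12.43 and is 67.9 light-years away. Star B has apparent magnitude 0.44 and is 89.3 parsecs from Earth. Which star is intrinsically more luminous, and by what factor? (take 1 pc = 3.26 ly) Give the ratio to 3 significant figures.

Star A: d = 67.9 ly / 3.26 = 20.83 pc
Star A: M = m − 5 log₁₀ d + 5 = 12.43 − 5·1.3187 + 5 = 10.837
Star B: M = m − 5 log₁₀ d + 5 = 0.44 − 5·1.9509 + 5 = -4.314
ΔM = M_A − M_B = 10.837 − (-4.314) = 15.151; smaller M is more luminous → Star B.
L ratio = 10^(0.4 |ΔM|) = 10^6.060 = 1.149×10^6

Star B is more luminous, by a factor of 1.15×10^6.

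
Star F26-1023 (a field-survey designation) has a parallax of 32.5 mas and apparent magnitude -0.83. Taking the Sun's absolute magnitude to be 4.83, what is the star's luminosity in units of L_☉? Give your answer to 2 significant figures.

L/L_☉ ≈ 1700

d = 1/p = 1000/32.5 mas = 30.77 pc
M = m − 5 log₁₀ d + 5 = -0.83 − 5·1.4881 + 5 = -3.271
M − M_☉ = -3.271 − 4.83 = -8.101
L/L_☉ = 10^(−0.4 × -8.101) = 1739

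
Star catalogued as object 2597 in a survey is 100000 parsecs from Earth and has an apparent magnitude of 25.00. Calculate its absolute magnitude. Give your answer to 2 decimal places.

5 log₁₀(d/10 pc) = 5 log₁₀(100000) − 5 = 20.000
M = m − 5 log₁₀(d/10) = 25.00 − 20.000 = 5.000

M ≈ 5.00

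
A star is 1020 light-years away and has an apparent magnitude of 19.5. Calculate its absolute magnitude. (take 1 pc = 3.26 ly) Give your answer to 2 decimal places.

M ≈ 12.02

d = 1020 ly / 3.26 = 312.9 pc
5 log₁₀(d/10 pc) = 5 log₁₀(312.9) − 5 = 7.477
M = m − 5 log₁₀(d/10) = 19.5 − 7.477 = 12.023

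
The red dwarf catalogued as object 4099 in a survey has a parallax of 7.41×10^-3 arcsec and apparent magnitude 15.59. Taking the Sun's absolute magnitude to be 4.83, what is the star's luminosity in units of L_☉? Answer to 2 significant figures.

d = 1/p = 1/7.41×10^-3″ = 135.0 pc
M = m − 5 log₁₀ d + 5 = 15.59 − 5·2.1302 + 5 = 9.939
M − M_☉ = 9.939 − 4.83 = 5.109
L/L_☉ = 10^(−0.4 × 5.109) = 9.044×10^-3

L/L_☉ ≈ 9.0×10^-3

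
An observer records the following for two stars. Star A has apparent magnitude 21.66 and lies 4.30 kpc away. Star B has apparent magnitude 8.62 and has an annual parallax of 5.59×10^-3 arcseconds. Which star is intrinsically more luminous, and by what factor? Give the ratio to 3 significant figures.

Star B is more luminous, by a factor of 285.

Star A: d = 4.30 kpc = 4300 pc
Star A: M = m − 5 log₁₀ d + 5 = 21.66 − 5·3.6335 + 5 = 8.493
Star B: d = 1/p = 1/5.59×10^-3″ = 178.9 pc
Star B: M = m − 5 log₁₀ d + 5 = 8.62 − 5·2.2526 + 5 = 2.357
ΔM = M_A − M_B = 8.493 − (2.357) = 6.136; smaller M is more luminous → Star B.
L ratio = 10^(0.4 |ΔM|) = 10^2.454 = 284.6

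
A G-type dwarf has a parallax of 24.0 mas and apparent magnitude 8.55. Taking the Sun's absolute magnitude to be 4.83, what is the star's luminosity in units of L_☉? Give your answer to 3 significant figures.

L/L_☉ ≈ 0.564

d = 1/p = 1000/24.0 mas = 41.67 pc
M = m − 5 log₁₀ d + 5 = 8.55 − 5·1.6198 + 5 = 5.451
M − M_☉ = 5.451 − 4.83 = 0.621
L/L_☉ = 10^(−0.4 × 0.621) = 0.5644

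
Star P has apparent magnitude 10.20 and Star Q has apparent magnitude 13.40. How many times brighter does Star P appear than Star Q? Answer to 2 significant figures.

19

Magnitude difference = -3.20
Flux ratio = 10^(−0.4 Δm) = 10^(−0.4 × -3.20) = 10^1.280 = 19.05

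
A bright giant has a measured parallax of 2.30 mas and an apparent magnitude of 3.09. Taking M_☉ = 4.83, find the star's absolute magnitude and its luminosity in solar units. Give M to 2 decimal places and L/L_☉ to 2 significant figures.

d = 1/p = 1000/2.30 mas = 434.8 pc
M = m − 5 log₁₀ d + 5 = 3.09 − 5·2.6383 + 5 = -5.101
M − M_☉ = -5.101 − 4.83 = -9.931
L/L_☉ = 10^(−0.4 × -9.931) = 9387

M ≈ -5.10; L/L_☉ ≈ 9400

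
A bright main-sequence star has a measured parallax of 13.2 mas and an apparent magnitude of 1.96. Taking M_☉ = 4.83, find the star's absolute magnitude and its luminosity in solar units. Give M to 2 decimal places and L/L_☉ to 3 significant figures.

d = 1/p = 1000/13.2 mas = 75.76 pc
M = m − 5 log₁₀ d + 5 = 1.96 − 5·1.8794 + 5 = -2.437
M − M_☉ = -2.437 − 4.83 = -7.267
L/L_☉ = 10^(−0.4 × -7.267) = 807.0

M ≈ -2.44; L/L_☉ ≈ 807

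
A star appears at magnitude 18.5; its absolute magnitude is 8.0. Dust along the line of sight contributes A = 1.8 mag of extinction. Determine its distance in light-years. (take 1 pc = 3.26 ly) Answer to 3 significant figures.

d ≈ 1790 ly

m − M = 5 log₁₀(d/10 pc) + A  ⇒  18.5 − (8.0) − 1.8 = 5 log₁₀(d/10)
8.700 = 5 log₁₀(d/10)
log₁₀ d = (m − M − A)/5 + 1 = 2.7400
d = 10^2.7400 = 549.5 pc
= 1792 ly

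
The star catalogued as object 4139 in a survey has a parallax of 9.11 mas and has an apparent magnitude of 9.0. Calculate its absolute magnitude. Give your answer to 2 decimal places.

p = 9.11 mas = 9.11×10^-3″ → d = 1/p = 109.8 pc
5 log₁₀(d/10 pc) = 5 log₁₀(109.8) − 5 = 5.202
M = m − 5 log₁₀(d/10) = 9.0 − 5.202 = 3.798

M ≈ 3.80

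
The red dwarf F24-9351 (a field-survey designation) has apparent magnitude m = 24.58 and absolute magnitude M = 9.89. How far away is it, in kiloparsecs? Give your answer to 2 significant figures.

Distance modulus: m − M = 24.58 − (9.89) = 14.690
m − M = 5 log₁₀ d − 5
log₁₀ d = (m − M)/5 + 1 = 3.9380
d = 10^3.9380 = 8670 pc
= 8.670 kpc

d ≈ 8.7 kpc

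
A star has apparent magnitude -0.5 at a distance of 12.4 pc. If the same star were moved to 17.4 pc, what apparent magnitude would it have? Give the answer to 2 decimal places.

m ≈ 0.24

Flux ∝ 1/d², so Δm = 5 log₁₀(d₂/d₁) = 5 log₁₀(17.4/12.4) = 0.736
m₂ = m₁ + Δm = -0.5 + (0.736) = 0.236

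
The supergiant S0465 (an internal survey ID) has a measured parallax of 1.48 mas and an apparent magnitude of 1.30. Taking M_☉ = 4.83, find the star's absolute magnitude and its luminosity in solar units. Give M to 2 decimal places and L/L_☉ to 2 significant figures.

M ≈ -7.85; L/L_☉ ≈ 120000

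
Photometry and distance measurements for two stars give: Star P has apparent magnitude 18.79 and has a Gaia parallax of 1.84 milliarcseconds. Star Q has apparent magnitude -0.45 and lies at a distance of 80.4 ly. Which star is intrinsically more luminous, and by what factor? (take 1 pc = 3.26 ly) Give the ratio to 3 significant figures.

Star Q is more luminous, by a factor of 102000.

Star P: p = 1.84 mas = 1.84×10^-3″ → d = 1/p = 543.5 pc
Star P: M = m − 5 log₁₀ d + 5 = 18.79 − 5·2.7352 + 5 = 10.114
Star Q: d = 80.4 ly / 3.26 = 24.66 pc
Star Q: M = m − 5 log₁₀ d + 5 = -0.45 − 5·1.3920 + 5 = -2.410
ΔM = M_P − M_Q = 10.114 − (-2.410) = 12.524; smaller M is more luminous → Star Q.
L ratio = 10^(0.4 |ΔM|) = 10^5.010 = 102300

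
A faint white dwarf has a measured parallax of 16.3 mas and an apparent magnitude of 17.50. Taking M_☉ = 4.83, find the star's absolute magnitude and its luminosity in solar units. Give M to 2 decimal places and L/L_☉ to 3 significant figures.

d = 1/p = 1000/16.3 mas = 61.35 pc
M = m − 5 log₁₀ d + 5 = 17.50 − 5·1.7878 + 5 = 13.561
M − M_☉ = 13.561 − 4.83 = 8.731
L/L_☉ = 10^(−0.4 × 8.731) = 3.218×10^-4

M ≈ 13.56; L/L_☉ ≈ 3.22×10^-4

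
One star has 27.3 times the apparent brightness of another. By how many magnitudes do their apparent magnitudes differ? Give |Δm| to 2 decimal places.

Pogson: Δm = −2.5 log₁₀(ratio) = −2.5 log₁₀(27.3) = −2.5 × 1.4362 = -3.590

|Δm| ≈ 3.59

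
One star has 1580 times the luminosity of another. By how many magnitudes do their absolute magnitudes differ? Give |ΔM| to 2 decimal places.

Pogson: ΔM = −2.5 log₁₀(ratio) = −2.5 log₁₀(1580) = −2.5 × 3.1987 = -7.997

|ΔM| ≈ 8.00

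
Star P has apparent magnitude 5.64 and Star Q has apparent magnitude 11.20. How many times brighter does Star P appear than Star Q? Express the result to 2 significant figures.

170

Magnitude difference = -5.56
Flux ratio = 10^(−0.4 Δm) = 10^(−0.4 × -5.56) = 10^2.224 = 167.5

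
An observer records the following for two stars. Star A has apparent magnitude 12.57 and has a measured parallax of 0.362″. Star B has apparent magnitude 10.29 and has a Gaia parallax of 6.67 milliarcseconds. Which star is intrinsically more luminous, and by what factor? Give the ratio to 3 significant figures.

Star A: d = 1/p = 1/0.362″ = 2.762 pc
Star A: M = m − 5 log₁₀ d + 5 = 12.57 − 5·0.4413 + 5 = 15.364
Star B: p = 6.67 mas = 6.67×10^-3″ → d = 1/p = 149.9 pc
Star B: M = m − 5 log₁₀ d + 5 = 10.29 − 5·2.1759 + 5 = 4.411
ΔM = M_A − M_B = 15.364 − (4.411) = 10.953; smaller M is more luminous → Star B.
L ratio = 10^(0.4 |ΔM|) = 10^4.381 = 24050

Star B is more luminous, by a factor of 24100.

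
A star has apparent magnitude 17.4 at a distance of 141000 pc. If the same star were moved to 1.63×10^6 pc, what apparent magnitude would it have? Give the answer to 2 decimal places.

m ≈ 22.71

Flux ∝ 1/d², so Δm = 5 log₁₀(d₂/d₁) = 5 log₁₀(1.63×10^6/141000) = 5.315
m₂ = m₁ + Δm = 17.4 + (5.315) = 22.715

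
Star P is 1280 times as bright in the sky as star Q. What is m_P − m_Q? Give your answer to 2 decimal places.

Pogson: Δm = −2.5 log₁₀(ratio) = −2.5 log₁₀(1280) = −2.5 × 3.1072 = -7.768
Star P is brighter, so it has the smaller magnitude: the difference is negative.

m_P − m_Q ≈ -7.77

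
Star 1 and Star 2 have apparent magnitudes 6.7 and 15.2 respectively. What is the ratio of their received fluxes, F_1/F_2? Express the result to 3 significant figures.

Δm = 6.7 − (15.2) = -8.5
Flux ratio = 10^(−0.4 Δm) = 10^(−0.4 × -8.5) = 10^3.400 = 2512

F_1/F_2 ≈ 2510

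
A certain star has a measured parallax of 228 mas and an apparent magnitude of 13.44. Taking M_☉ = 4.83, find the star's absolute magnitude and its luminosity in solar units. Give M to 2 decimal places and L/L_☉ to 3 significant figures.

d = 1/p = 1000/228 mas = 4.386 pc
M = m − 5 log₁₀ d + 5 = 13.44 − 5·0.6421 + 5 = 15.230
M − M_☉ = 15.230 − 4.83 = 10.400
L/L_☉ = 10^(−0.4 × 10.400) = 6.920×10^-5

M ≈ 15.23; L/L_☉ ≈ 6.92×10^-5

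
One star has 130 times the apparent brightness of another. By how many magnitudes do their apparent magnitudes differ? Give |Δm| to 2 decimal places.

Pogson: Δm = −2.5 log₁₀(ratio) = −2.5 log₁₀(130) = −2.5 × 2.1139 = -5.285

|Δm| ≈ 5.28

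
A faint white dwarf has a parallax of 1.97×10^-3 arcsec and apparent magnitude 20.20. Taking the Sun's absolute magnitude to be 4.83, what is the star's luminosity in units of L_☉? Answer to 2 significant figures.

L/L_☉ ≈ 1.8×10^-3

d = 1/p = 1/1.97×10^-3″ = 507.6 pc
M = m − 5 log₁₀ d + 5 = 20.20 − 5·2.7055 + 5 = 11.672
M − M_☉ = 11.672 − 4.83 = 6.842
L/L_☉ = 10^(−0.4 × 6.842) = 1.833×10^-3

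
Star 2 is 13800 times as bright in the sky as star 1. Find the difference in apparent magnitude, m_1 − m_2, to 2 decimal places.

m_1 − m_2 ≈ 10.35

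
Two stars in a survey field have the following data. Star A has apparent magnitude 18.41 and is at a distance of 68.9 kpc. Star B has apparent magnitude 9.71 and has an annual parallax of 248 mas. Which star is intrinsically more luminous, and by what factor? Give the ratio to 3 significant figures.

Star A is more luminous, by a factor of 96700.

Star A: d = 68.9 kpc = 68900 pc
Star A: M = m − 5 log₁₀ d + 5 = 18.41 − 5·4.8382 + 5 = -0.781
Star B: p = 248 mas = 0.248″ → d = 1/p = 4.032 pc
Star B: M = m − 5 log₁₀ d + 5 = 9.71 − 5·0.6055 + 5 = 11.682
ΔM = M_A − M_B = -0.781 − (11.682) = -12.463; smaller M is more luminous → Star A.
L ratio = 10^(0.4 |ΔM|) = 10^4.985 = 96680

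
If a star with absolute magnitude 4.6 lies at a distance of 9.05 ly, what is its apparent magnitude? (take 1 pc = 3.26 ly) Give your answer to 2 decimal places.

m ≈ 1.82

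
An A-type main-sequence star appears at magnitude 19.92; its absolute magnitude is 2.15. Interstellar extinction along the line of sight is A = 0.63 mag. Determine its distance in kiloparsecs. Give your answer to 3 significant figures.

d ≈ 26.8 kpc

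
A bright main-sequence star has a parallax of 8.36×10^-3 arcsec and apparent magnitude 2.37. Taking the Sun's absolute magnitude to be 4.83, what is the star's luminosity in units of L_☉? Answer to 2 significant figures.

L/L_☉ ≈ 1400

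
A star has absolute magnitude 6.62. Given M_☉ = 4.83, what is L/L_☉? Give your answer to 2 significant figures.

M − M_☉ = 6.62 − 4.83 = 1.790
L/L_☉ = 10^(−0.4 (M − M_☉)) = 10^-0.716 = 0.1923

L/L_☉ ≈ 0.19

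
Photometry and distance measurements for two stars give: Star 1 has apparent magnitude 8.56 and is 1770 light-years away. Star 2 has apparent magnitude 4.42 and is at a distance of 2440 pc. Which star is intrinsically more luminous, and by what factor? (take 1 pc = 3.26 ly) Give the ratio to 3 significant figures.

Star 2 is more luminous, by a factor of 915.

Star 1: d = 1770 ly / 3.26 = 542.9 pc
Star 1: M = m − 5 log₁₀ d + 5 = 8.56 − 5·2.7348 + 5 = -0.114
Star 2: M = m − 5 log₁₀ d + 5 = 4.42 − 5·3.3874 + 5 = -7.517
ΔM = M_1 − M_2 = -0.114 − (-7.517) = 7.403; smaller M is more luminous → Star 2.
L ratio = 10^(0.4 |ΔM|) = 10^2.961 = 914.7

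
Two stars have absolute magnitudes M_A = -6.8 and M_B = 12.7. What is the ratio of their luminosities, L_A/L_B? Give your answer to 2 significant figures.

ΔM = M_A − M_B = -19.5
L_A/L_B = 10^(−0.4 ΔM) = 10^7.800 = 6.310×10^7

L_A/L_B ≈ 6.3×10^7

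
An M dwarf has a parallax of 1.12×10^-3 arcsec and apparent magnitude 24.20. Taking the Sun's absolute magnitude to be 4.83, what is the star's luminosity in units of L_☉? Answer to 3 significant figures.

L/L_☉ ≈ 1.42×10^-4

d = 1/p = 1/1.12×10^-3″ = 892.9 pc
M = m − 5 log₁₀ d + 5 = 24.20 − 5·2.9508 + 5 = 14.446
M − M_☉ = 14.446 − 4.83 = 9.616
L/L_☉ = 10^(−0.4 × 9.616) = 1.424×10^-4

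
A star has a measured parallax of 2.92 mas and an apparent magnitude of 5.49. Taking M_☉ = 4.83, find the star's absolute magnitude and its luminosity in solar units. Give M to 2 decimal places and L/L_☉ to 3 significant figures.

M ≈ -2.18; L/L_☉ ≈ 639

d = 1/p = 1000/2.92 mas = 342.5 pc
M = m − 5 log₁₀ d + 5 = 5.49 − 5·2.5346 + 5 = -2.183
M − M_☉ = -2.183 − 4.83 = -7.013
L/L_☉ = 10^(−0.4 × -7.013) = 638.6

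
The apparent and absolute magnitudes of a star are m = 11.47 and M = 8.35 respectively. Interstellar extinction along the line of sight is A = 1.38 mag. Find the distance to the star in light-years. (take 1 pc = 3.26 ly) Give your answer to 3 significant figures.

d ≈ 72.6 ly

m − M = 5 log₁₀(d/10 pc) + A  ⇒  11.47 − (8.35) − 1.38 = 5 log₁₀(d/10)
1.740 = 5 log₁₀(d/10)
log₁₀ d = (m − M − A)/5 + 1 = 1.3480
d = 10^1.3480 = 22.28 pc
= 72.65 ly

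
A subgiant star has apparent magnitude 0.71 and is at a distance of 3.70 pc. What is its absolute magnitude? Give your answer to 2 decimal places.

M ≈ 2.87

5 log₁₀(d/10 pc) = 5 log₁₀(3.700) − 5 = -2.159
M = m − 5 log₁₀(d/10) = 0.71 + 2.159 = 2.869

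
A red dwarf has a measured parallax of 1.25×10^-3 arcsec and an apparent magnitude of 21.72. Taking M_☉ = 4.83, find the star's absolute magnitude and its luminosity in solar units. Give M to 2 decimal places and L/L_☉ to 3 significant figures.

M ≈ 12.20; L/L_☉ ≈ 1.12×10^-3

d = 1/p = 1/1.25×10^-3″ = 800.0 pc
M = m − 5 log₁₀ d + 5 = 21.72 − 5·2.9031 + 5 = 12.205
M − M_☉ = 12.205 − 4.83 = 7.375
L/L_☉ = 10^(−0.4 × 7.375) = 1.122×10^-3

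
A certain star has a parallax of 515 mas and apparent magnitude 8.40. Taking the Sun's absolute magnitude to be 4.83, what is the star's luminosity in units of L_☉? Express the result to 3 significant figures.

d = 1/p = 1000/515 mas = 1.942 pc
M = m − 5 log₁₀ d + 5 = 8.40 − 5·0.2882 + 5 = 11.959
M − M_☉ = 11.959 − 4.83 = 7.129
L/L_☉ = 10^(−0.4 × 7.129) = 1.407×10^-3

L/L_☉ ≈ 1.41×10^-3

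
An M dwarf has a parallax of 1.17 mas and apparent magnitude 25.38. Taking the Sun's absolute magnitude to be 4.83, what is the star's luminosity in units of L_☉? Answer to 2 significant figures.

L/L_☉ ≈ 4.4×10^-5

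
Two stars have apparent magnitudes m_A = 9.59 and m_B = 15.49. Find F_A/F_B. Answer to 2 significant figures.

Magnitude difference = -5.90
Flux ratio = 10^(−0.4 Δm) = 10^(−0.4 × -5.90) = 10^2.360 = 229.1

F_A/F_B ≈ 230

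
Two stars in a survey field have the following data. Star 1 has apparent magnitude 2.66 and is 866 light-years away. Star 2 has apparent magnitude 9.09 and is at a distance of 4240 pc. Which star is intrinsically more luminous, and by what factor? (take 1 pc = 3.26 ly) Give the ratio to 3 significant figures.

Star 1 is more luminous, by a factor of 1.47.

Star 1: d = 866 ly / 3.26 = 265.6 pc
Star 1: M = m − 5 log₁₀ d + 5 = 2.66 − 5·2.4243 + 5 = -4.462
Star 2: M = m − 5 log₁₀ d + 5 = 9.09 − 5·3.6274 + 5 = -4.047
ΔM = M_1 − M_2 = -4.462 − (-4.047) = -0.415; smaller M is more luminous → Star 1.
L ratio = 10^(0.4 |ΔM|) = 10^0.166 = 1.465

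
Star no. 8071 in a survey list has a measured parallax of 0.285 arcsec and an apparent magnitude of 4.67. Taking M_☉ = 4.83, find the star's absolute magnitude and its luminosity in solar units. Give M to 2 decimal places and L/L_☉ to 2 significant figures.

M ≈ 6.94; L/L_☉ ≈ 0.14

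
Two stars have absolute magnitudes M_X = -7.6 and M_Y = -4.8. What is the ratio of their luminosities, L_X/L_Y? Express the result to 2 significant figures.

L_X/L_Y ≈ 13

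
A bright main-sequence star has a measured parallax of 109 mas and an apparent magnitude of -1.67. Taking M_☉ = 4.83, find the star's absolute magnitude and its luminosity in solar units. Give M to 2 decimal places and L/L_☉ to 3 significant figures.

M ≈ -1.48; L/L_☉ ≈ 335

d = 1/p = 1000/109 mas = 9.174 pc
M = m − 5 log₁₀ d + 5 = -1.67 − 5·0.9626 + 5 = -1.483
M − M_☉ = -1.483 − 4.83 = -6.313
L/L_☉ = 10^(−0.4 × -6.313) = 335.1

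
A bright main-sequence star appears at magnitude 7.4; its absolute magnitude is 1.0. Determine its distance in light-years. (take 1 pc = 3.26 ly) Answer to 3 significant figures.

d ≈ 621 ly

μ = m − M = 6.400
m − M = 5 log₁₀ d − 5
log₁₀ d = (m − M)/5 + 1 = 2.2800
d = 10^2.2800 = 190.5 pc
= 621.2 ly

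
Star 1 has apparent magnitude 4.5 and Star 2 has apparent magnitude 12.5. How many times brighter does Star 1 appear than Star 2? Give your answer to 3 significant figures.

1580

Δm = 4.5 − (12.5) = -8.0
Flux ratio = 10^(−0.4 Δm) = 10^(−0.4 × -8.0) = 10^3.200 = 1585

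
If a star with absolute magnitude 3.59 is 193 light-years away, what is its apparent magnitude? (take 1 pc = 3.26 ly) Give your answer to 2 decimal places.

d = 193 ly / 3.26 = 59.20 pc
m = M + 5 log₁₀ d − 5 = 3.59 + 5·1.7723 − 5 = 7.452

m ≈ 7.45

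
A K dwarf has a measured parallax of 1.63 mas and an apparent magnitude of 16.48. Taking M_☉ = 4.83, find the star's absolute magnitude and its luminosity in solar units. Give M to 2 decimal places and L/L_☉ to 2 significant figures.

M ≈ 7.54; L/L_☉ ≈ 0.082

d = 1/p = 1000/1.63 mas = 613.5 pc
M = m − 5 log₁₀ d + 5 = 16.48 − 5·2.7878 + 5 = 7.541
M − M_☉ = 7.541 − 4.83 = 2.711
L/L_☉ = 10^(−0.4 × 2.711) = 0.08234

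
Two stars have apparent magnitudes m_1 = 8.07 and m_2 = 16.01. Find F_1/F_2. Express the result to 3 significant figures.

Δm = 8.07 − (16.01) = -7.94
Flux ratio = 10^(−0.4 Δm) = 10^(−0.4 × -7.94) = 10^3.176 = 1500

F_1/F_2 ≈ 1500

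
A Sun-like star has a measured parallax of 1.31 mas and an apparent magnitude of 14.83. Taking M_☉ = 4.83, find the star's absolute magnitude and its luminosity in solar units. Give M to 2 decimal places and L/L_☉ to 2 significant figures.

d = 1/p = 1000/1.31 mas = 763.4 pc
M = m − 5 log₁₀ d + 5 = 14.83 − 5·2.8827 + 5 = 5.416
M − M_☉ = 5.416 − 4.83 = 0.586
L/L_☉ = 10^(−0.4 × 0.586) = 0.5827

M ≈ 5.42; L/L_☉ ≈ 0.58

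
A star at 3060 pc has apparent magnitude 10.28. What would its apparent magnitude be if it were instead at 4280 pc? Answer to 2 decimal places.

Flux ∝ 1/d², so Δm = 5 log₁₀(d₂/d₁) = 5 log₁₀(4280/3060) = 0.729
m₂ = m₁ + Δm = 10.28 + (0.729) = 11.009

m ≈ 11.01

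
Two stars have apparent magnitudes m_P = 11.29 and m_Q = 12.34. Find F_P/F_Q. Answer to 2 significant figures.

Magnitude difference = -1.05
Flux ratio = 10^(−0.4 Δm) = 10^(−0.4 × -1.05) = 10^0.420 = 2.630

F_P/F_Q ≈ 2.6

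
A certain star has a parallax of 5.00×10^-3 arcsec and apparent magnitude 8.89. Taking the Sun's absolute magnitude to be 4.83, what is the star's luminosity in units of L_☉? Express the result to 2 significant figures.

d = 1/p = 1/5.00×10^-3″ = 200.0 pc
M = m − 5 log₁₀ d + 5 = 8.89 − 5·2.3010 + 5 = 2.385
M − M_☉ = 2.385 − 4.83 = -2.445
L/L_☉ = 10^(−0.4 × -2.445) = 9.507

L/L_☉ ≈ 9.5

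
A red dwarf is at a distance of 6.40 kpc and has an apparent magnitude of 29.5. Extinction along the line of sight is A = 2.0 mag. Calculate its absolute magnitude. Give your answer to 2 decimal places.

d = 6.40 kpc = 6400 pc
5 log₁₀(d/10 pc) = 5 log₁₀(6400) − 5 = 14.031
M = m − 5 log₁₀(d/10) − A = 29.5 − 14.031 − 2.0 = 13.469

M ≈ 13.47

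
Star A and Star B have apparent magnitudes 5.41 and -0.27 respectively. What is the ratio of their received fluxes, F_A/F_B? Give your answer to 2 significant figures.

Magnitude difference = 5.68
Flux ratio = 10^(−0.4 Δm) = 10^(−0.4 × 5.68) = 10^-2.272 = 5.346×10^-3

F_A/F_B ≈ 5.3×10^-3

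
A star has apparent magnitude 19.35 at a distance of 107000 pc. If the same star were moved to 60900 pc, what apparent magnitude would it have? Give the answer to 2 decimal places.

Flux ∝ 1/d², so Δm = 5 log₁₀(d₂/d₁) = 5 log₁₀(60900/107000) = -1.224
m₂ = m₁ + Δm = 19.35 + (-1.224) = 18.126

m ≈ 18.13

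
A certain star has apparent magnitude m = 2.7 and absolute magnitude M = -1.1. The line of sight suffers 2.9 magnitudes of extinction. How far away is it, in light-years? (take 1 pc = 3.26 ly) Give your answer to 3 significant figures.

d ≈ 49.3 ly

m − M = 5 log₁₀(d/10 pc) + A  ⇒  2.7 − (-1.1) − 2.9 = 5 log₁₀(d/10)
0.900 = 5 log₁₀(d/10)
log₁₀ d = (m − M − A)/5 + 1 = 1.1800
d = 10^1.1800 = 15.14 pc
= 49.34 ly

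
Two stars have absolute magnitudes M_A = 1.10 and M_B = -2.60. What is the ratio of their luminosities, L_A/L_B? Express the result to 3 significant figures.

L_A/L_B ≈ 0.0331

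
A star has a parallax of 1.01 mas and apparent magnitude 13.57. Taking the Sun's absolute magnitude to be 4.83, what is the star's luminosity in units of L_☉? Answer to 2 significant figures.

L/L_☉ ≈ 3.1

d = 1/p = 1000/1.01 mas = 990.1 pc
M = m − 5 log₁₀ d + 5 = 13.57 − 5·2.9957 + 5 = 3.592
M − M_☉ = 3.592 − 4.83 = -1.238
L/L_☉ = 10^(−0.4 × -1.238) = 3.129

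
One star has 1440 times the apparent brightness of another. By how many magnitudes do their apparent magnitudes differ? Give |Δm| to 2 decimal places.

Pogson: Δm = −2.5 log₁₀(ratio) = −2.5 log₁₀(1440) = −2.5 × 3.1584 = -7.896

|Δm| ≈ 7.90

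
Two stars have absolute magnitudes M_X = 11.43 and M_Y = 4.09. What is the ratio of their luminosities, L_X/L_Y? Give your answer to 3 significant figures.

L_X/L_Y ≈ 1.16×10^-3

ΔM = M_X − M_Y = 7.34
L_X/L_Y = 10^(−0.4 ΔM) = 10^-2.936 = 1.159×10^-3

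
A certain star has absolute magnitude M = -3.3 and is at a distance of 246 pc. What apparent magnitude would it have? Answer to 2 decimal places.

m ≈ 3.65

m = M + 5 log₁₀ d − 5 = -3.3 + 5·2.3909 − 5 = 3.655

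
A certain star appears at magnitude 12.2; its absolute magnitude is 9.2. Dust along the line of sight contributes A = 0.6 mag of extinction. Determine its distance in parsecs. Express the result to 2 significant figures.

m − M = 5 log₁₀(d/10 pc) + A  ⇒  12.2 − (9.2) − 0.6 = 5 log₁₀(d/10)
2.400 = 5 log₁₀(d/10)
log₁₀ d = (m − M − A)/5 + 1 = 1.4800
d = 10^1.4800 = 30.20 pc

d ≈ 30 pc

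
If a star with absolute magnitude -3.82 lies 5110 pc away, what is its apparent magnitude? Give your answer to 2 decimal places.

m ≈ 9.72

m = M + 5 log₁₀ d − 5 = -3.82 + 5·3.7084 − 5 = 9.722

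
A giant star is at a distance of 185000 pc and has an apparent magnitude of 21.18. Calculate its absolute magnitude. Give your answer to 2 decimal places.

5 log₁₀(d/10 pc) = 5 log₁₀(185000) − 5 = 21.336
M = m − 5 log₁₀(d/10) = 21.18 − 21.336 = -0.156

M ≈ -0.16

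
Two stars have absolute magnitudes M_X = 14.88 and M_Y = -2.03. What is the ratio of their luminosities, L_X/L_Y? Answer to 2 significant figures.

ΔM = M_X − M_Y = 16.91
L_X/L_Y = 10^(−0.4 ΔM) = 10^-6.764 = 1.722×10^-7

L_X/L_Y ≈ 1.7×10^-7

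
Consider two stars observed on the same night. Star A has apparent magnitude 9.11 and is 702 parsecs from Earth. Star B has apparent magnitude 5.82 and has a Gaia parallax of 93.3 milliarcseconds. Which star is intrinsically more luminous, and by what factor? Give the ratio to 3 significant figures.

Star A is more luminous, by a factor of 207.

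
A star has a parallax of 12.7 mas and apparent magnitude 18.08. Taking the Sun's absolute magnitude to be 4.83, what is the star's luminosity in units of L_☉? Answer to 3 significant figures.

d = 1/p = 1000/12.7 mas = 78.74 pc
M = m − 5 log₁₀ d + 5 = 18.08 − 5·1.8962 + 5 = 13.599
M − M_☉ = 13.599 − 4.83 = 8.769
L/L_☉ = 10^(−0.4 × 8.769) = 3.107×10^-4

L/L_☉ ≈ 3.11×10^-4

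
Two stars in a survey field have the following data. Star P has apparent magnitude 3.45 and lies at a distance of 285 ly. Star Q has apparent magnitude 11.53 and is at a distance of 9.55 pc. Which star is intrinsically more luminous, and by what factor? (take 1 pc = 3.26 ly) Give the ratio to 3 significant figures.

Star P is more luminous, by a factor of 143000.

Star P: d = 285 ly / 3.26 = 87.42 pc
Star P: M = m − 5 log₁₀ d + 5 = 3.45 − 5·1.9416 + 5 = -1.258
Star Q: M = m − 5 log₁₀ d + 5 = 11.53 − 5·0.9800 + 5 = 11.630
ΔM = M_P − M_Q = -1.258 − (11.630) = -12.888; smaller M is more luminous → Star P.
L ratio = 10^(0.4 |ΔM|) = 10^5.155 = 143000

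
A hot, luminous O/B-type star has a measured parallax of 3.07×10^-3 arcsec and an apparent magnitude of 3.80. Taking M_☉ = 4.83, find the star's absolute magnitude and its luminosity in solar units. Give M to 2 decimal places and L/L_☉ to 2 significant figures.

M ≈ -3.76; L/L_☉ ≈ 2700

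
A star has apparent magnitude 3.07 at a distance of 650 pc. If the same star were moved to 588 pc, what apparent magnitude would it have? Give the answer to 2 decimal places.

Flux ∝ 1/d², so Δm = 5 log₁₀(d₂/d₁) = 5 log₁₀(588/650) = -0.218
m₂ = m₁ + Δm = 3.07 + (-0.218) = 2.852

m ≈ 2.85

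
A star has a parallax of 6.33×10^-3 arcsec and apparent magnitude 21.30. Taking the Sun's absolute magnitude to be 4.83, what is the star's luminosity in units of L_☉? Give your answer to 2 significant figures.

d = 1/p = 1/6.33×10^-3″ = 158.0 pc
M = m − 5 log₁₀ d + 5 = 21.30 − 5·2.1986 + 5 = 15.307
M − M_☉ = 15.307 − 4.83 = 10.477
L/L_☉ = 10^(−0.4 × 10.477) = 6.445×10^-5

L/L_☉ ≈ 6.4×10^-5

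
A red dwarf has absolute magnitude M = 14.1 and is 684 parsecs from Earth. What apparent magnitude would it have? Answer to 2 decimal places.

m ≈ 23.28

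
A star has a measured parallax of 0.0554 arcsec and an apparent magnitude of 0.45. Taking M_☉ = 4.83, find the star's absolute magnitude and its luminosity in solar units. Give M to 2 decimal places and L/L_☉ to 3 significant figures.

d = 1/p = 1/0.0554″ = 18.05 pc
M = m − 5 log₁₀ d + 5 = 0.45 − 5·1.2565 + 5 = -0.832
M − M_☉ = -0.832 − 4.83 = -5.662
L/L_☉ = 10^(−0.4 × -5.662) = 184.1

M ≈ -0.83; L/L_☉ ≈ 184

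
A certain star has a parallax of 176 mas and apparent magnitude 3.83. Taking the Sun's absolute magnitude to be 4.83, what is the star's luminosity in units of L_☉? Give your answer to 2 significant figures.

d = 1/p = 1000/176 mas = 5.682 pc
M = m − 5 log₁₀ d + 5 = 3.83 − 5·0.7545 + 5 = 5.058
M − M_☉ = 5.058 − 4.83 = 0.228
L/L_☉ = 10^(−0.4 × 0.228) = 0.8109

L/L_☉ ≈ 0.81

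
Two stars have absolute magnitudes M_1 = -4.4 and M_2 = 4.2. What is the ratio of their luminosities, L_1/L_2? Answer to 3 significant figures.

ΔM = M_1 − M_2 = -8.6
L_1/L_2 = 10^(−0.4 ΔM) = 10^3.440 = 2754

L_1/L_2 ≈ 2750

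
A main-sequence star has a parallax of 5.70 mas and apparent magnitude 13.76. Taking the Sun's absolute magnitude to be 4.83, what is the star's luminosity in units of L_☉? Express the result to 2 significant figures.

L/L_☉ ≈ 0.082

d = 1/p = 1000/5.70 mas = 175.4 pc
M = m − 5 log₁₀ d + 5 = 13.76 − 5·2.2441 + 5 = 7.539
M − M_☉ = 7.539 − 4.83 = 2.709
L/L_☉ = 10^(−0.4 × 2.709) = 0.08246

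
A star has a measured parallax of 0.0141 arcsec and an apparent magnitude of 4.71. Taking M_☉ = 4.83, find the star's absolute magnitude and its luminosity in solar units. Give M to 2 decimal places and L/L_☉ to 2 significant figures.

M ≈ 0.46; L/L_☉ ≈ 56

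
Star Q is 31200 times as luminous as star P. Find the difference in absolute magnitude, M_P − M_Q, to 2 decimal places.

M_P − M_Q ≈ 11.24

Pogson: ΔM = −2.5 log₁₀(ratio) = −2.5 log₁₀(31200) = −2.5 × 4.4942 = -11.235
Star Q is brighter so has the smaller magnitude: M_P − M_Q is positive.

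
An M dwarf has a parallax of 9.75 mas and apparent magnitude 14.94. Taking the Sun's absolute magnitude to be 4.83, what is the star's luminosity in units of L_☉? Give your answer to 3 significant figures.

d = 1/p = 1000/9.75 mas = 102.6 pc
M = m − 5 log₁₀ d + 5 = 14.94 − 5·2.0110 + 5 = 9.885
M − M_☉ = 9.885 − 4.83 = 5.055
L/L_☉ = 10^(−0.4 × 5.055) = 9.506×10^-3

L/L_☉ ≈ 9.51×10^-3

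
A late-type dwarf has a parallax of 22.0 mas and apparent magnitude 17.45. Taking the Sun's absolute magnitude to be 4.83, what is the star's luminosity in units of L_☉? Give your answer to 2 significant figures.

L/L_☉ ≈ 1.8×10^-4

d = 1/p = 1000/22.0 mas = 45.45 pc
M = m − 5 log₁₀ d + 5 = 17.45 − 5·1.6576 + 5 = 14.162
M − M_☉ = 14.162 − 4.83 = 9.332
L/L_☉ = 10^(−0.4 × 9.332) = 1.850×10^-4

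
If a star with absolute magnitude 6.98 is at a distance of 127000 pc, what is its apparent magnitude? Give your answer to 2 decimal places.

m ≈ 27.50

m = M + 5 log₁₀ d − 5 = 6.98 + 5·5.1038 − 5 = 27.499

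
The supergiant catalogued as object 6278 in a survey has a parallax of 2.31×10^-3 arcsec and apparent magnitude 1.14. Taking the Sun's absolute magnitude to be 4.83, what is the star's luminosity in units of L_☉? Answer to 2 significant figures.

L/L_☉ ≈ 56000

d = 1/p = 1/2.31×10^-3″ = 432.9 pc
M = m − 5 log₁₀ d + 5 = 1.14 − 5·2.6364 + 5 = -7.042
M − M_☉ = -7.042 − 4.83 = -11.872
L/L_☉ = 10^(−0.4 × -11.872) = 56080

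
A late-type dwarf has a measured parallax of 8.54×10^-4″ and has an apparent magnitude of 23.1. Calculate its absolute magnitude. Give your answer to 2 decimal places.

d = 1/p = 1/8.54×10^-4″ = 1171 pc
5 log₁₀(d/10 pc) = 5 log₁₀(1171) − 5 = 10.343
M = m − 5 log₁₀(d/10) = 23.1 − 10.343 = 12.757

M ≈ 12.76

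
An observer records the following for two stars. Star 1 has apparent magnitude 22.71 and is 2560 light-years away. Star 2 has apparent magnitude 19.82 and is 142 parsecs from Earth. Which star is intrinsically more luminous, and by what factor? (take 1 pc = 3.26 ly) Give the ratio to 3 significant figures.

Star 1: d = 2560 ly / 3.26 = 785.3 pc
Star 1: M = m − 5 log₁₀ d + 5 = 22.71 − 5·2.8950 + 5 = 13.235
Star 2: M = m − 5 log₁₀ d + 5 = 19.82 − 5·2.1523 + 5 = 14.059
ΔM = M_1 − M_2 = 13.235 − (14.059) = -0.824; smaller M is more luminous → Star 1.
L ratio = 10^(0.4 |ΔM|) = 10^0.329 = 2.135

Star 1 is more luminous, by a factor of 2.14.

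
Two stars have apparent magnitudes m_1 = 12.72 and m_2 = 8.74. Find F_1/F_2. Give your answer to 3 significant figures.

F_1/F_2 ≈ 0.0256

Magnitude difference = 3.98
Flux ratio = 10^(−0.4 Δm) = 10^(−0.4 × 3.98) = 10^-1.592 = 0.02559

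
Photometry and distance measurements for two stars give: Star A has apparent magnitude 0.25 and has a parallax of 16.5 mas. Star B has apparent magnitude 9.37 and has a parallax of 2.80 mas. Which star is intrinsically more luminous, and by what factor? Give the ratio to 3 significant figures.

Star A: p = 16.5 mas = 0.0165″ → d = 1/p = 60.61 pc
Star A: M = m − 5 log₁₀ d + 5 = 0.25 − 5·1.7825 + 5 = -3.663
Star B: p = 2.80 mas = 2.80×10^-3″ → d = 1/p = 357.1 pc
Star B: M = m − 5 log₁₀ d + 5 = 9.37 − 5·2.5528 + 5 = 1.606
ΔM = M_A − M_B = -3.663 − (1.606) = -5.268; smaller M is more luminous → Star A.
L ratio = 10^(0.4 |ΔM|) = 10^2.107 = 128.0

Star A is more luminous, by a factor of 128.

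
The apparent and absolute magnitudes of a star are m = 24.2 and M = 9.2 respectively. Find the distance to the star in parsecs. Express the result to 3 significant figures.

d ≈ 10000 pc

Distance modulus: m − M = 24.2 − (9.2) = 15.000
m − M = 5 log₁₀ d − 5
log₁₀ d = (m − M)/5 + 1 = 4.0000
d = 10^4.0000 = 10000 pc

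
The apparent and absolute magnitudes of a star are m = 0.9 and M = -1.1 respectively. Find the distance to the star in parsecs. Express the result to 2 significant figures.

Distance modulus: m − M = 0.9 − (-1.1) = 2.000
m − M = 5 log₁₀ d − 5
log₁₀ d = (m − M)/5 + 1 = 1.4000
d = 10^1.4000 = 25.12 pc

d ≈ 25 pc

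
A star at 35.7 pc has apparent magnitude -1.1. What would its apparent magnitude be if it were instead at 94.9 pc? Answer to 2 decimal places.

m ≈ 1.02

Flux ∝ 1/d², so Δm = 5 log₁₀(d₂/d₁) = 5 log₁₀(94.9/35.7) = 2.123
m₂ = m₁ + Δm = -1.1 + (2.123) = 1.023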